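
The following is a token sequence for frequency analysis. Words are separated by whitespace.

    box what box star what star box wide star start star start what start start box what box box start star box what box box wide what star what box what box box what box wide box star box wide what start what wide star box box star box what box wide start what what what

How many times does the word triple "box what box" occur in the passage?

6

Scanning the 54 overlapping trigram windows for "box what box":
  position 1–3: box what box
  position 16–18: box what box
  position 22–24: box what box
  position 30–32: box what box
  position 33–35: box what box
  position 49–51: box what box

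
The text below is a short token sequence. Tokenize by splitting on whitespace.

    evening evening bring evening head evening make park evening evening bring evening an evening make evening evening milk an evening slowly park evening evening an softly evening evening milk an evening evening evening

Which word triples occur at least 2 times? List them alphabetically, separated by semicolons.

Trigram counts meeting the condition (at least 2 times):
  evening bring evening: 2
  evening evening bring: 2
  evening evening milk: 2
  evening milk an: 2
  milk an evening: 2
  park evening evening: 2

evening bring evening; evening evening bring; evening evening milk; evening milk an; milk an evening; park evening evening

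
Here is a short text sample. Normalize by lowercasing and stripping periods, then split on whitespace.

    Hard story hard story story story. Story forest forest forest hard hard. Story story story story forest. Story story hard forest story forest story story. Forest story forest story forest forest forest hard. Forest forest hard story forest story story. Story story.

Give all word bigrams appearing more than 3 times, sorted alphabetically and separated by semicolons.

Bigram counts meeting the condition (more than 3 times):
  forest forest: 5
  forest story: 6
  hard story: 4
  story forest: 7
  story story: 11

forest forest; forest story; hard story; story forest; story story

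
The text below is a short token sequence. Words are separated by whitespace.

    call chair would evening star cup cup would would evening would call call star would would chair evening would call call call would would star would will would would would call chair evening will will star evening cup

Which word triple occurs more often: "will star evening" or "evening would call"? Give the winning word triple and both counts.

"will star evening": 1 occurrence
"evening would call": 2 occurrences

"evening would call" (2 vs 1)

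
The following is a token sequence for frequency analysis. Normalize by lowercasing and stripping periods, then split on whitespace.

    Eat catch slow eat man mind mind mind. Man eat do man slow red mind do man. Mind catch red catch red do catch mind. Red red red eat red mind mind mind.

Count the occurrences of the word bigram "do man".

2

Scanning the 32 overlapping bigram windows for "do man":
  position 11–12: do man
  position 16–17: do man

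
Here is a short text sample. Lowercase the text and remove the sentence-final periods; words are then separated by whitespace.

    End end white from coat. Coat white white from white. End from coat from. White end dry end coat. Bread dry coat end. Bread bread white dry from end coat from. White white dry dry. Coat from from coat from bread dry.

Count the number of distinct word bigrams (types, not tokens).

42 tokens → 41 bigram windows in total.
Repeated bigrams (each contributes count−1 duplicates):
  coat from: 4
  from coat: 3
  from white: 3
  bread dry: 2
  dry coat: 2
  end coat: 2
  white dry: 2
  white end: 2
  … (2 more repeated)
14 duplicate windows → 41 − 14 = 27 distinct.

27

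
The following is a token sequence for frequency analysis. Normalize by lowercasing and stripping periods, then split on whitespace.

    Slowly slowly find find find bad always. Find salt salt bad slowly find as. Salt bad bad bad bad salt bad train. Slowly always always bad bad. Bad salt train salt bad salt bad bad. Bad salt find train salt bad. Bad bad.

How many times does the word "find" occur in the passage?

6

Scanning the 43 tokens for "find":
  position 3: find
  position 4: find
  position 5: find
  position 8: find
  position 13: find
  position 38: find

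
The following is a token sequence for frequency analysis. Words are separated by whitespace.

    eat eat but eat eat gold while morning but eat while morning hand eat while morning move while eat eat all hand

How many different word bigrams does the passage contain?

15

22 tokens → 21 bigram windows in total.
Repeated bigrams (each contributes count−1 duplicates):
  eat eat: 3
  while morning: 3
  but eat: 2
  eat while: 2
6 duplicate windows → 21 − 6 = 15 distinct.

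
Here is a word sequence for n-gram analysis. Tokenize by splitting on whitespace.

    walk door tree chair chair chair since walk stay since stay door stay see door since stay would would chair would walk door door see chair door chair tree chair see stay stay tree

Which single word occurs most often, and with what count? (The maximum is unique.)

"chair", 7 times

Unigram frequencies (highest first):
  chair: 7
  door: 6
  stay: 6
  walk: 3
  tree: 3
  since: 3
  … (2 more, each ≤ 3)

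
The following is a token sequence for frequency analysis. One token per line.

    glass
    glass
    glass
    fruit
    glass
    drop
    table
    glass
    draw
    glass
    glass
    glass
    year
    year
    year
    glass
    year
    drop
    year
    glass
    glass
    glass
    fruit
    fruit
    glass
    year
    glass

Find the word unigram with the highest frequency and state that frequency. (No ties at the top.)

"glass", 14 times

Unigram frequencies (highest first):
  glass: 14
  year: 6
  fruit: 3
  drop: 2
  table: 1
  draw: 1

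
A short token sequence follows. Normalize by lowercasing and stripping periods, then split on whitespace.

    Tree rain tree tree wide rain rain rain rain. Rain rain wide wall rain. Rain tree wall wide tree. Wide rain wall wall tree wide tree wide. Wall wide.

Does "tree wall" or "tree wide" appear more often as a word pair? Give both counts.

"tree wall": 1 occurrence
"tree wide": 4 occurrences

"tree wide" (4 vs 1)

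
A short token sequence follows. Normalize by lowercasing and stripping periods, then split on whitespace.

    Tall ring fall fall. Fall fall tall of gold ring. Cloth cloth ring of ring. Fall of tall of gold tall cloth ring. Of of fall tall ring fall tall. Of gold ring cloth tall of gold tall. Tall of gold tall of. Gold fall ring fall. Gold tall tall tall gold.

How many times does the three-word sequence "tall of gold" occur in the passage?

6

Scanning the 50 overlapping trigram windows for "tall of gold":
  position 7–9: tall of gold
  position 18–20: tall of gold
  position 30–32: tall of gold
  position 35–37: tall of gold
  position 39–41: tall of gold
  position 42–44: tall of gold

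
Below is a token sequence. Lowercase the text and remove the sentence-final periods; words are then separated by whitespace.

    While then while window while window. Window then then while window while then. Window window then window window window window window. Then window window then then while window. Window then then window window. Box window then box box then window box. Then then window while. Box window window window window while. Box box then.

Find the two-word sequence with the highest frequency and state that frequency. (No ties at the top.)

"window window", 12 times

Bigram frequencies (highest first):
  window window: 12
  window then: 6
  then window: 6
  while window: 4
  window while: 4
  then then: 4
  … (8 more, each ≤ 3)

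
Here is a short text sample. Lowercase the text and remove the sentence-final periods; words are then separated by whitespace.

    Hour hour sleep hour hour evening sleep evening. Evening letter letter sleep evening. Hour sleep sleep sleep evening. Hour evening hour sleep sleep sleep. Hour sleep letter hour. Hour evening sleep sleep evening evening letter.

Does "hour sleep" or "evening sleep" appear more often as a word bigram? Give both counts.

"hour sleep" (4 vs 2)

"hour sleep": 4 occurrences
"evening sleep": 2 occurrences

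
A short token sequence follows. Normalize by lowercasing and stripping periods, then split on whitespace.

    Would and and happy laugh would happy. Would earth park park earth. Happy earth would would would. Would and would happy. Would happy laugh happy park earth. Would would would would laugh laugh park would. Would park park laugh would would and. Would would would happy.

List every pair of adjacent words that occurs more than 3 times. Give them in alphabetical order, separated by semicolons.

Bigram counts meeting the condition (more than 3 times):
  would happy: 4
  would would: 10

would happy; would would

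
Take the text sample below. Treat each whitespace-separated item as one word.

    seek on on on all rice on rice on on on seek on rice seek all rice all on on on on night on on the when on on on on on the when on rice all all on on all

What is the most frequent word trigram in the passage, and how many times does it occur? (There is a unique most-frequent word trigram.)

"on on on", 7 times

Trigram frequencies (highest first):
  on on on: 7
  on on all: 2
  all on on: 2
  on on the: 2
  on the when: 2
  the when on: 2
  … (22 more, each ≤ 1)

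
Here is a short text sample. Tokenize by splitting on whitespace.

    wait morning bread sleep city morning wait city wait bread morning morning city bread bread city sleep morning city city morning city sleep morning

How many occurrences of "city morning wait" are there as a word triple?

1

Scanning the 22 overlapping trigram windows for "city morning wait":
  position 5–7: city morning wait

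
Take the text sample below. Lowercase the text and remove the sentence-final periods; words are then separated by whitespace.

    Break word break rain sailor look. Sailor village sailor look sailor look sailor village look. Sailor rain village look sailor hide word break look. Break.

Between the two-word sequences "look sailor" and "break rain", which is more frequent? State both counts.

"look sailor" (5 vs 1)

"look sailor": 5 occurrences
"break rain": 1 occurrence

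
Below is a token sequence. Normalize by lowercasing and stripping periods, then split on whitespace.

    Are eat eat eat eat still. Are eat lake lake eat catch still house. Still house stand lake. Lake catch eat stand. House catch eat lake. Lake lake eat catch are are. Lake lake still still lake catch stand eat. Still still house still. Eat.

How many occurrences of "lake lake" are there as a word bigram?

Scanning the 44 overlapping bigram windows for "lake lake":
  position 9–10: lake lake
  position 18–19: lake lake
  position 26–27: lake lake
  position 27–28: lake lake
  position 33–34: lake lake

5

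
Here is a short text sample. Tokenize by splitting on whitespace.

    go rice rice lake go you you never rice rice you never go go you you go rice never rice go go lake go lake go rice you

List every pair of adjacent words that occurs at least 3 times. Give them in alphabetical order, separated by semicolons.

go rice; lake go

Bigram counts meeting the condition (at least 3 times):
  go rice: 3
  lake go: 3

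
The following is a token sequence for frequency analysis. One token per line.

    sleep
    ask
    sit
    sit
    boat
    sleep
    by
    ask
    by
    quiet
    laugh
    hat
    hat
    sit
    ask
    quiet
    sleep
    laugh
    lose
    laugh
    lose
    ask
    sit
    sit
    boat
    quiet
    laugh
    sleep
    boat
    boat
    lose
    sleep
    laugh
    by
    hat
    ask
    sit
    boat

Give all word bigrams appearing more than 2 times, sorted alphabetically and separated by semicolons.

Bigram counts meeting the condition (more than 2 times):
  ask sit: 3
  sit boat: 3

ask sit; sit boat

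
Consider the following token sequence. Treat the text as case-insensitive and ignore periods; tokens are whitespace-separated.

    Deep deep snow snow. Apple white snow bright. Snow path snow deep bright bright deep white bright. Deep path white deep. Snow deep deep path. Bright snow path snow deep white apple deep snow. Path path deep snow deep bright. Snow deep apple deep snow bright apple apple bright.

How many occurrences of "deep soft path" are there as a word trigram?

Scanning the 47 overlapping trigram windows for "deep soft path":
  (none found)

0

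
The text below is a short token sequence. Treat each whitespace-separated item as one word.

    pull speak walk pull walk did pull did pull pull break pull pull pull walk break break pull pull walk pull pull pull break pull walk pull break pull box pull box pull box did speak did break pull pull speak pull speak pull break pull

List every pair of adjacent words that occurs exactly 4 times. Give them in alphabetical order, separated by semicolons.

pull break; pull walk

Bigram counts meeting the condition (exactly 4 times):
  pull break: 4
  pull walk: 4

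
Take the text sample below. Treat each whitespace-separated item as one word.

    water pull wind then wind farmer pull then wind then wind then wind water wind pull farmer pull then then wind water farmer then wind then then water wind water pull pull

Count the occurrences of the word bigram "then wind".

Scanning the 31 overlapping bigram windows for "then wind":
  position 4–5: then wind
  position 8–9: then wind
  position 10–11: then wind
  position 12–13: then wind
  position 20–21: then wind
  position 24–25: then wind

6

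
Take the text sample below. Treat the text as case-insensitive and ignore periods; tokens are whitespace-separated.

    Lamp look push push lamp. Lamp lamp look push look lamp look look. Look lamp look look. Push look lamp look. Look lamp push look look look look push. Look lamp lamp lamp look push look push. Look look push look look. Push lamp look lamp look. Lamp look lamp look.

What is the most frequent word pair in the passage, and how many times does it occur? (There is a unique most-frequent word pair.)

"lamp look", 10 times

Bigram frequencies (highest first):
  lamp look: 10
  look look: 9
  look push: 8
  look lamp: 8
  push look: 7
  lamp lamp: 4
  … (3 more, each ≤ 2)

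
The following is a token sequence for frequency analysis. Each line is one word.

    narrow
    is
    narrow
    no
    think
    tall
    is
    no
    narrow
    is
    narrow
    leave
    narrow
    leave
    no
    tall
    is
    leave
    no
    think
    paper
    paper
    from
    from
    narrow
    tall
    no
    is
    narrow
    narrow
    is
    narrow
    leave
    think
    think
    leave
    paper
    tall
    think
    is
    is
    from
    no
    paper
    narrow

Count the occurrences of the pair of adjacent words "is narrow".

4

Scanning the 44 overlapping bigram windows for "is narrow":
  position 2–3: is narrow
  position 10–11: is narrow
  position 28–29: is narrow
  position 31–32: is narrow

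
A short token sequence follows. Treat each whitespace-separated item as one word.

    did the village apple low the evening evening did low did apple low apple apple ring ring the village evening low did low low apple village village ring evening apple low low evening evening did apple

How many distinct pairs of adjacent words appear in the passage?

36 tokens → 35 bigram windows in total.
Repeated bigrams (each contributes count−1 duplicates):
  apple low: 3
  did apple: 2
  did low: 2
  evening did: 2
  evening evening: 2
  low apple: 2
  low did: 2
  low low: 2
  … (1 more repeated)
10 duplicate windows → 35 − 10 = 25 distinct.

25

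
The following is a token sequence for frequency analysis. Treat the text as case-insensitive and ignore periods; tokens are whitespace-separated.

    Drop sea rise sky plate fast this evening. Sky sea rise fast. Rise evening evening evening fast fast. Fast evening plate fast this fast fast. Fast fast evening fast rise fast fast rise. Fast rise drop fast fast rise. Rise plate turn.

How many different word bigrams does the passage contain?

42 tokens → 41 bigram windows in total.
Repeated bigrams (each contributes count−1 duplicates):
  fast fast: 7
  fast rise: 5
  rise fast: 3
  evening evening: 2
  evening fast: 2
  fast evening: 2
  fast this: 2
  plate fast: 2
  … (1 more repeated)
18 duplicate windows → 41 − 18 = 23 distinct.

23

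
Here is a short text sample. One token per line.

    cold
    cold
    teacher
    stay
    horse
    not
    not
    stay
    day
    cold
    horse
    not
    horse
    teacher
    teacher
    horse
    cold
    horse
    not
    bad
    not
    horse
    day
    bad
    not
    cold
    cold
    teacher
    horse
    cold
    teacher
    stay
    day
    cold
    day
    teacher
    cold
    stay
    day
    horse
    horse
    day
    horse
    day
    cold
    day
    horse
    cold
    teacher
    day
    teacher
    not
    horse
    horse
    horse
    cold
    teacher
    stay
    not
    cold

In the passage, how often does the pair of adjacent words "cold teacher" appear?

5

Scanning the 59 overlapping bigram windows for "cold teacher":
  position 2–3: cold teacher
  position 27–28: cold teacher
  position 30–31: cold teacher
  position 48–49: cold teacher
  position 56–57: cold teacher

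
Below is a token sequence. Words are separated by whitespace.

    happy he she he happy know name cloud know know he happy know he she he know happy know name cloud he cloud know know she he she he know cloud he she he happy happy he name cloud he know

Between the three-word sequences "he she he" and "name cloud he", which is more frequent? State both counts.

"he she he" (4 vs 2)

"he she he": 4 occurrences
"name cloud he": 2 occurrences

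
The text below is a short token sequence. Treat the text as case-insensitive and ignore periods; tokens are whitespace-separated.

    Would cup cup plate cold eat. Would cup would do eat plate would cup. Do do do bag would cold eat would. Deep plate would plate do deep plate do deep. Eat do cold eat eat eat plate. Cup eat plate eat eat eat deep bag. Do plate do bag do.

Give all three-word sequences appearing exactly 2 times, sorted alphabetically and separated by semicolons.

cold eat would; eat eat eat; plate do deep

Trigram counts meeting the condition (exactly 2 times):
  cold eat would: 2
  eat eat eat: 2
  plate do deep: 2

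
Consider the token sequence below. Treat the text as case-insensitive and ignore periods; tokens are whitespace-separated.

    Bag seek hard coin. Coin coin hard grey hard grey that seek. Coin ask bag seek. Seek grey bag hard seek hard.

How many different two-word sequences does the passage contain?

22 tokens → 21 bigram windows in total.
Repeated bigrams (each contributes count−1 duplicates):
  bag seek: 2
  coin coin: 2
  hard grey: 2
  seek hard: 2
4 duplicate windows → 21 − 4 = 17 distinct.

17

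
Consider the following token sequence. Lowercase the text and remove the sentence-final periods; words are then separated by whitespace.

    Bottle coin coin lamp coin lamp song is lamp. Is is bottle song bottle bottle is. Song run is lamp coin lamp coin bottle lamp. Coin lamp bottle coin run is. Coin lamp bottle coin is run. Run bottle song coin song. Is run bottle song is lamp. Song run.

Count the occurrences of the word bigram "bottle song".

Scanning the 49 overlapping bigram windows for "bottle song":
  position 12–13: bottle song
  position 39–40: bottle song
  position 45–46: bottle song

3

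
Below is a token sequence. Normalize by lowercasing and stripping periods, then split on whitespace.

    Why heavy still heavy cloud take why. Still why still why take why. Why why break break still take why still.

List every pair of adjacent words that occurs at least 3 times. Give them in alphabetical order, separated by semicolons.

take why; why still

Bigram counts meeting the condition (at least 3 times):
  take why: 3
  why still: 3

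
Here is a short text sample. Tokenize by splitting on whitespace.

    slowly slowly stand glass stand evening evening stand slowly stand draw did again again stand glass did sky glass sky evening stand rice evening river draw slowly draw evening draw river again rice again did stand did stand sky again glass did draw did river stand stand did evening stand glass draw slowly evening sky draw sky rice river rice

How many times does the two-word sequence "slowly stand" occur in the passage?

2

Scanning the 59 overlapping bigram windows for "slowly stand":
  position 2–3: slowly stand
  position 9–10: slowly stand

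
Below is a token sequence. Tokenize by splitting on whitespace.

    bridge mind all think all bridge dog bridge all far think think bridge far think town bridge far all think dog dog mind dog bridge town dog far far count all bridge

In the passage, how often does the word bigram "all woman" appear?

0

Scanning the 31 overlapping bigram windows for "all woman":
  (none found)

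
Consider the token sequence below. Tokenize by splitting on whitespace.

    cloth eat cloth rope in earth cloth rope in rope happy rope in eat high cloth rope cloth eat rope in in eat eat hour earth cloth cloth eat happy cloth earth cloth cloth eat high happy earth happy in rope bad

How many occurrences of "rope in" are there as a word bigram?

Scanning the 41 overlapping bigram windows for "rope in":
  position 4–5: rope in
  position 8–9: rope in
  position 12–13: rope in
  position 20–21: rope in

4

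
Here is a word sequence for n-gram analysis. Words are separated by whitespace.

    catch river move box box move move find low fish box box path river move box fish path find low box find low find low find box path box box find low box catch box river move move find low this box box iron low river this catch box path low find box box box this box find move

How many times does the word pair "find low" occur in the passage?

Scanning the 58 overlapping bigram windows for "find low":
  position 8–9: find low
  position 19–20: find low
  position 22–23: find low
  position 24–25: find low
  position 31–32: find low
  position 39–40: find low

6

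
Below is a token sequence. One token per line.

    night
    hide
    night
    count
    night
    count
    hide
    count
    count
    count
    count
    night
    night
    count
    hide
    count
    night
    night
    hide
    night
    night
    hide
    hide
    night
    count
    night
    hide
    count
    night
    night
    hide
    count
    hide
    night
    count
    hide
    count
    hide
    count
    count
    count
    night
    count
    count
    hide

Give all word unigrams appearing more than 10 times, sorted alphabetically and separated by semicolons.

count; hide; night

Unigram counts meeting the condition (more than 10 times):
  count: 18
  hide: 12
  night: 15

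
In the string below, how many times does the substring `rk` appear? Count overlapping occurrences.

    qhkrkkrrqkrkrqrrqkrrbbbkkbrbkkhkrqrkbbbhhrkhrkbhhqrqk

Sliding a length-2 window over the 53 characters (52 positions):
  position 4–5: rk
  position 11–12: rk
  position 35–36: rk
  position 42–43: rk
  position 45–46: rk

5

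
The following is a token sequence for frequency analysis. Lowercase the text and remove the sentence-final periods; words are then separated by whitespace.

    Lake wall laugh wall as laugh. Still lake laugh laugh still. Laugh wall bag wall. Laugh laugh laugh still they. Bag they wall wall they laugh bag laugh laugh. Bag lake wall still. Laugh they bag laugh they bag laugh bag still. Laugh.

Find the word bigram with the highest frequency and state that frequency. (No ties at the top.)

"laugh laugh", 4 times

Bigram frequencies (highest first):
  laugh laugh: 4
  laugh still: 3
  still laugh: 3
  they bag: 3
  laugh bag: 3
  bag laugh: 3
  … (19 more, each ≤ 2)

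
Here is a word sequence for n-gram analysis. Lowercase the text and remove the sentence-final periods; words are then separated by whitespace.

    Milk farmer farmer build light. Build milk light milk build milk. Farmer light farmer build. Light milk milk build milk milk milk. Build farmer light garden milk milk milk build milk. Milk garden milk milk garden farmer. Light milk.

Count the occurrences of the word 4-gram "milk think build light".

Scanning the 36 overlapping 4-gram windows for "milk think build light":
  (none found)

0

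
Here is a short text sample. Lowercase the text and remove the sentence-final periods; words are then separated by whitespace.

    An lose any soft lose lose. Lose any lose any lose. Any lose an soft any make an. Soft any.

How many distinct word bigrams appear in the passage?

20 tokens → 19 bigram windows in total.
Repeated bigrams (each contributes count−1 duplicates):
  lose any: 4
  any lose: 3
  an soft: 2
  lose lose: 2
  soft any: 2
8 duplicate windows → 19 − 8 = 11 distinct.

11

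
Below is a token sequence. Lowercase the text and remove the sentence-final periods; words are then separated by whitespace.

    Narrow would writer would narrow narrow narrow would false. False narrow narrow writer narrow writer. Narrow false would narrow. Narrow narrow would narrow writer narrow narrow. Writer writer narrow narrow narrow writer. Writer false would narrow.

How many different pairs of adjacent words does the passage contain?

36 tokens → 35 bigram windows in total.
Repeated bigrams (each contributes count−1 duplicates):
  narrow narrow: 8
  narrow writer: 5
  would narrow: 4
  writer narrow: 4
  narrow would: 3
  false would: 2
  writer writer: 2
21 duplicate windows → 35 − 21 = 14 distinct.

14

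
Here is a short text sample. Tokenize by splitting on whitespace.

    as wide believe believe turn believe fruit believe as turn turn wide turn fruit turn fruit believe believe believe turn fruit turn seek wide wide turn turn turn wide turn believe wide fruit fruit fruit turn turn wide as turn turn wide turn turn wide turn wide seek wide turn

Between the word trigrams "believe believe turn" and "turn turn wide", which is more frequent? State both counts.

"believe believe turn": 2 occurrences
"turn turn wide": 5 occurrences

"turn turn wide" (5 vs 2)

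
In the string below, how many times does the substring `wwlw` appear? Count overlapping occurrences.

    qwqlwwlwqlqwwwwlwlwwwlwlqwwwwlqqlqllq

Sliding a length-4 window over the 37 characters (34 positions):
  position 5–8: wwlw
  position 14–17: wwlw
  position 20–23: wwlw

3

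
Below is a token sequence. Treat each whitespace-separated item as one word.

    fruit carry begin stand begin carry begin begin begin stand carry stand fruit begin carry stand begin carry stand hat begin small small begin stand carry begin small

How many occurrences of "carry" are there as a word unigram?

Scanning the 28 tokens for "carry":
  position 2: carry
  position 6: carry
  position 11: carry
  position 15: carry
  position 18: carry
  position 26: carry

6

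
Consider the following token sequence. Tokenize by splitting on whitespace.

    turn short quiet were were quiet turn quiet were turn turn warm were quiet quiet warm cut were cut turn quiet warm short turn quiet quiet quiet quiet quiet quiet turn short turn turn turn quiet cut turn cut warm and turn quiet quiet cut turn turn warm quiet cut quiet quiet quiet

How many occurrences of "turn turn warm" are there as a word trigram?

2

Scanning the 51 overlapping trigram windows for "turn turn warm":
  position 10–12: turn turn warm
  position 46–48: turn turn warm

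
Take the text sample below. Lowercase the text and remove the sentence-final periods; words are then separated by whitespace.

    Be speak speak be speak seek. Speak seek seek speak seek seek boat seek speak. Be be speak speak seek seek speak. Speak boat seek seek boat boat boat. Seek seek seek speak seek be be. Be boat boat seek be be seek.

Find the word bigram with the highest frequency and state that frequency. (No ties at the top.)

Bigram frequencies (highest first):
  seek seek: 6
  speak seek: 5
  seek speak: 5
  boat seek: 4
  be be: 4
  be speak: 3
  … (8 more, each ≤ 3)

"seek seek", 6 times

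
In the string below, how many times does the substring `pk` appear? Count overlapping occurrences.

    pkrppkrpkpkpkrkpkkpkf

7

Sliding a length-2 window over the 21 characters (20 positions):
  position 1–2: pk
  position 5–6: pk
  position 8–9: pk
  position 10–11: pk
  position 12–13: pk
  position 16–17: pk
  position 19–20: pk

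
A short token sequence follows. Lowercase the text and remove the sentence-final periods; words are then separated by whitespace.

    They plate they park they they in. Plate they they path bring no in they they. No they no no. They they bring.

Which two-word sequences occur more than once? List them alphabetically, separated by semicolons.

Bigram counts meeting the condition (more than once):
  no they: 2
  plate they: 2
  they no: 2
  they they: 4

no they; plate they; they no; they they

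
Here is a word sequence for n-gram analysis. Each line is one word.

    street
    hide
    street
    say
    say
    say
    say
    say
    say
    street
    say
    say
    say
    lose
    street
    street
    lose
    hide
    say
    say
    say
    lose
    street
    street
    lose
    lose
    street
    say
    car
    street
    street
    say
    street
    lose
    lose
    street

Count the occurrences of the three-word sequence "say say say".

6

Scanning the 34 overlapping trigram windows for "say say say":
  position 4–6: say say say
  position 5–7: say say say
  position 6–8: say say say
  position 7–9: say say say
  position 11–13: say say say
  position 19–21: say say say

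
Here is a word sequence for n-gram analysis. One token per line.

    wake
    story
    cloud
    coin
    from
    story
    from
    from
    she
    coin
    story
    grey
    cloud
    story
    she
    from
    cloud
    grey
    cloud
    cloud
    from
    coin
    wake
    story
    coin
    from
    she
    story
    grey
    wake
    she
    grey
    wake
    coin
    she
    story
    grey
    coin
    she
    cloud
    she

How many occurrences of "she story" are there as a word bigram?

Scanning the 40 overlapping bigram windows for "she story":
  position 27–28: she story
  position 35–36: she story

2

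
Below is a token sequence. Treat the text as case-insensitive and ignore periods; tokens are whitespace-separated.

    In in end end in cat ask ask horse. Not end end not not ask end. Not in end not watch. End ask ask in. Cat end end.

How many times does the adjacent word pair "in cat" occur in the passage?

Scanning the 27 overlapping bigram windows for "in cat":
  position 5–6: in cat
  position 25–26: in cat

2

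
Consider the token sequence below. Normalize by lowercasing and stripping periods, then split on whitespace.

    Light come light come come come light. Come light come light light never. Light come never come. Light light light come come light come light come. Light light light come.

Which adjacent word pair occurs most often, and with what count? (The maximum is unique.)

"light come", 9 times

Bigram frequencies (highest first):
  light come: 9
  come light: 8
  light light: 5
  come come: 3
  light never: 1
  never light: 1
  … (2 more, each ≤ 1)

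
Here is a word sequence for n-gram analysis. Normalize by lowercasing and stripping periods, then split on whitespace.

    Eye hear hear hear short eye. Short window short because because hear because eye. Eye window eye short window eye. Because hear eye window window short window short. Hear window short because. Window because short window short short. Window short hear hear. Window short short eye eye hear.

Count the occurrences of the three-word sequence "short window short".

Scanning the 46 overlapping trigram windows for "short window short":
  position 7–9: short window short
  position 26–28: short window short
  position 35–37: short window short
  position 38–40: short window short

4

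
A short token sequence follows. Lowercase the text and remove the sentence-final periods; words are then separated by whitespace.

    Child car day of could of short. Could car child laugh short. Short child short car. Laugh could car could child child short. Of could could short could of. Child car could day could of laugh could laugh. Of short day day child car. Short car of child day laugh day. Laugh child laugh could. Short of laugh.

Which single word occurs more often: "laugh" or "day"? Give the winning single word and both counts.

"laugh" (8 vs 6)

"laugh": 8 occurrences
"day": 6 occurrences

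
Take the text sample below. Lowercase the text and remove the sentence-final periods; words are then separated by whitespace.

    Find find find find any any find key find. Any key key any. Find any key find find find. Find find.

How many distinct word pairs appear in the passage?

9

21 tokens → 20 bigram windows in total.
Repeated bigrams (each contributes count−1 duplicates):
  find find: 7
  find any: 3
  any find: 2
  any key: 2
  key find: 2
11 duplicate windows → 20 − 11 = 9 distinct.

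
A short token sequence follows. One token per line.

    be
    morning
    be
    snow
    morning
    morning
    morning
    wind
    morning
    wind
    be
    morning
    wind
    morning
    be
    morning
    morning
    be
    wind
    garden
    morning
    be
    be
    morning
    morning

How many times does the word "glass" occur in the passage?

Scanning the 25 tokens for "glass":
  (none found)

0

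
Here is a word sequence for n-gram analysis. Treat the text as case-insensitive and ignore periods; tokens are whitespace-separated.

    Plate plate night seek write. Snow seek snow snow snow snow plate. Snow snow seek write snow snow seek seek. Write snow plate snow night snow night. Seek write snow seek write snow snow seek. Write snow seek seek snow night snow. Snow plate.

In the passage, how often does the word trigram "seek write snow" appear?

Scanning the 42 overlapping trigram windows for "seek write snow":
  position 4–6: seek write snow
  position 15–17: seek write snow
  position 20–22: seek write snow
  position 28–30: seek write snow
  position 31–33: seek write snow
  position 35–37: seek write snow

6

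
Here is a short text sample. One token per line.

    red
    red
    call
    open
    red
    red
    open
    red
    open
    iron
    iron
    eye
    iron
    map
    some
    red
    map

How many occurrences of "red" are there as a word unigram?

6

Scanning the 17 tokens for "red":
  position 1: red
  position 2: red
  position 5: red
  position 6: red
  position 8: red
  position 16: red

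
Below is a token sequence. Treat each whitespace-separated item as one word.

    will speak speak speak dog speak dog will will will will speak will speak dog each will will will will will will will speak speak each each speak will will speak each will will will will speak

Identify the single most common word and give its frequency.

"will", 19 times

Unigram frequencies (highest first):
  will: 19
  speak: 11
  each: 4
  dog: 3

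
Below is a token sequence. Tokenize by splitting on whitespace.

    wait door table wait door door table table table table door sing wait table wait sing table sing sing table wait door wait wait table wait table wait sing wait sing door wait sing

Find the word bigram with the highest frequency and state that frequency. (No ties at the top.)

Bigram frequencies (highest first):
  table wait: 5
  wait sing: 4
  wait door: 3
  table table: 3
  wait table: 3
  door table: 2
  … (10 more, each ≤ 2)

"table wait", 5 times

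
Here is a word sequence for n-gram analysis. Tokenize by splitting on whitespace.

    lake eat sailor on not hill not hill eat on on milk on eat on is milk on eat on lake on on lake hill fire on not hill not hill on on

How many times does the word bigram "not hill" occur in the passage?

Scanning the 32 overlapping bigram windows for "not hill":
  position 5–6: not hill
  position 7–8: not hill
  position 28–29: not hill
  position 30–31: not hill

4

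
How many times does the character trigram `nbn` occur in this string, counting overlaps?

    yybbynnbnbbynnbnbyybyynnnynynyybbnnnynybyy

2

Sliding a length-3 window over the 42 characters (40 positions):
  position 7–9: nbn
  position 14–16: nbn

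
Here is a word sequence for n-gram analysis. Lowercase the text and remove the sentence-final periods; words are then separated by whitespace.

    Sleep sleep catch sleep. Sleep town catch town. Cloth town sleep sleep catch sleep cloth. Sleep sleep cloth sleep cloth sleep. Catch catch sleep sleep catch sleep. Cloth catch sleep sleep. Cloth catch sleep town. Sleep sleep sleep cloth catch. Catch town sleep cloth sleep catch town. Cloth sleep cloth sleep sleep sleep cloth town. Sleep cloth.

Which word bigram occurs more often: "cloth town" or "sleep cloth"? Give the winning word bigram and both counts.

"cloth town": 2 occurrences
"sleep cloth": 10 occurrences

"sleep cloth" (10 vs 2)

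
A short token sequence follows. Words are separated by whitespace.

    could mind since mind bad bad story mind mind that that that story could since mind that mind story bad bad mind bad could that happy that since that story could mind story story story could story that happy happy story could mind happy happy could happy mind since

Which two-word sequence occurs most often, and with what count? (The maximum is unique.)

Bigram frequencies (highest first):
  story could: 4
  could mind: 3
  mind since: 2
  since mind: 2
  mind bad: 2
  bad bad: 2
  … (26 more, each ≤ 2)

"story could", 4 times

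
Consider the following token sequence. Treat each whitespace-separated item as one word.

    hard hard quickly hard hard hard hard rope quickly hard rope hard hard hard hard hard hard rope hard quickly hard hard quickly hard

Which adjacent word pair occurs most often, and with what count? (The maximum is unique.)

"hard hard", 10 times

Bigram frequencies (highest first):
  hard hard: 10
  quickly hard: 4
  hard quickly: 3
  hard rope: 3
  rope hard: 2
  rope quickly: 1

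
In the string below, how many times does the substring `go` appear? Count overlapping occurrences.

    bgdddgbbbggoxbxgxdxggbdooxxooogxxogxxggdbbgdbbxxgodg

Sliding a length-2 window over the 52 characters (51 positions):
  position 11–12: go
  position 49–50: go

2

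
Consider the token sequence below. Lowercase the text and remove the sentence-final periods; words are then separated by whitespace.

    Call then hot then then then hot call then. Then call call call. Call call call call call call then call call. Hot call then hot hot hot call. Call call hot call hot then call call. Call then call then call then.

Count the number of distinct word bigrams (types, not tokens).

9

43 tokens → 42 bigram windows in total.
Repeated bigrams (each contributes count−1 duplicates):
  call call: 13
  call then: 7
  then call: 5
  hot call: 4
  call hot: 3
  then hot: 3
  then then: 3
  hot hot: 2
  … (1 more repeated)
33 duplicate windows → 42 − 33 = 9 distinct.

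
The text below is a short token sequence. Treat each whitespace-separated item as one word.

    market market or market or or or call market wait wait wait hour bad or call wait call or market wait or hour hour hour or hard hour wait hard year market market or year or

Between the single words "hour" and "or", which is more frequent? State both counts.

"or" (10 vs 5)

"hour": 5 occurrences
"or": 10 occurrences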